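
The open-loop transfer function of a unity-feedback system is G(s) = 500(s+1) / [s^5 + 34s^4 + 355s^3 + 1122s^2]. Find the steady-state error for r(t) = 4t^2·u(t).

17.952

The denominator has no term below 1122s^2 — 2 poles at s=0, type 2.
K_a = lim_{s→0} s^2·G(s) = 500·1 / 1122 = 250/561.
r(t) = 4t^2 gives R(s) = 8/s^3.
e_ss = 8/K_a = 8/(250/561) = 17.952.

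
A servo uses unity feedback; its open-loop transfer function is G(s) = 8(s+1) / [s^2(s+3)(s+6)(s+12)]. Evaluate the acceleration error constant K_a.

1/27

The open loop has two poles at the origin → type 2 system.
K_a = lim_{s→0} s^2·G(s) = 8·1 / (3·6·12) = 1/27.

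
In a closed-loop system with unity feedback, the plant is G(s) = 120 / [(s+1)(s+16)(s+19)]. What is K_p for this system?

15/38

System type = 0 (no poles at s=0).
K_p = lim_{s→0} G(s) = 120 / (1·16·19) = 15/38.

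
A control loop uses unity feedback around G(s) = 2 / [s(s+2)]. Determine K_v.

The open loop has one pole at the origin → type 1 system.
K_v = lim_{s→0} s·G(s) = 2 / (2) = 1.

1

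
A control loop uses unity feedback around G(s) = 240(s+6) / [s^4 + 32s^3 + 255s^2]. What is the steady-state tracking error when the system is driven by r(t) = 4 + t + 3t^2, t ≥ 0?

The denominator has no term below 255s^2 — 2 poles at s=0, type 2. Treating each term separately:
  • 4: tracked with zero error.
  • t: tracked with zero error.
  • 3t^2: e_ss = 6/K_a with K_a=96/17 → 1.0625.
Total e_ss = 1.0625.

1.0625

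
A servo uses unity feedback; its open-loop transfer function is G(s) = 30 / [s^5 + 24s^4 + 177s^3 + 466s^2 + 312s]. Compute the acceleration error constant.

Factoring s from the denominator leaves a polynomial with constant term 312, so the system is type 1.
K_a = lim_{s→0} s^2·G(s) = 0 (the extra factor of s kills the finite limit).

0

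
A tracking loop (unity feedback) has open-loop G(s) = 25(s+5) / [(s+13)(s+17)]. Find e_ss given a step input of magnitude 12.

1326/173

G(s) has no factors of s in the denominator, so the system is type 0.
K_p = lim_{s→0} G(s) = 25·5 / (13·17) = 125/221.
e_ss = 12/(1 + K_p) = 12/(346/221) = 1326/173.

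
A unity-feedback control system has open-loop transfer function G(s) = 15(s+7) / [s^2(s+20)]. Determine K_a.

5.25

System type = 2 (two poles at s=0).
K_a = lim_{s→0} s^2·G(s) = 15·7 / (20) = 5.25.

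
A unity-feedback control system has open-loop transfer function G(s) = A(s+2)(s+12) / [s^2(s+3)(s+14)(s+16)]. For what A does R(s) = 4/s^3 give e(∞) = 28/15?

G(s) has two factors of s in the denominator, so the system is type 2.
K_a = lim_{s→0} s^2·G(s) = A·2·12 / (3·14·16) = (1/28)·A.
e_ss = 4/K_a = 28/15 ⇒ K_a = 15/7 ⇒ A = (15/7)/(1/28) = 60.

60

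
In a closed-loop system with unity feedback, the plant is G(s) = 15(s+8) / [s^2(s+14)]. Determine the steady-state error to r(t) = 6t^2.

Two free integrators in G(s): this is a type 2 system.
K_a = lim_{s→0} s^2·G(s) = 15·8 / (14) = 60/7.
r(t) = 6t^2 gives R(s) = 12/s^3.
e_ss = 12/K_a = 12/(60/7) = 1.4.

1.4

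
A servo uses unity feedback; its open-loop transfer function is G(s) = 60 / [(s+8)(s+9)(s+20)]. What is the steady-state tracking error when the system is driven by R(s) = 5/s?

4.8

System type = 0 (no poles at s=0).
K_p = lim_{s→0} G(s) = 60 / (8·9·20) = 1/24.
e_ss = 5/(1 + K_p) = 5/(25/24) = 4.8.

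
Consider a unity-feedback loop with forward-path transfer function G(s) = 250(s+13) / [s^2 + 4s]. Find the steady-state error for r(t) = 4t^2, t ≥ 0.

Lowest-order denominator term is 4s, so the open loop has 1 pole at the origin → type 1 system.
For a type-1 system K_a = 0, so e_ss to a parabolic input is unbounded.

infinity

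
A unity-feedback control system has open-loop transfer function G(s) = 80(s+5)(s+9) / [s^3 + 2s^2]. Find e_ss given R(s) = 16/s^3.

Factoring s^2 from the denominator leaves a polynomial with constant term 2, so the system is type 2.
K_a = lim_{s→0} s^2·G(s) = 80·5·9 / 2 = 1800.
r(t) = 8t^2 gives R(s) = 16/s^3.
e_ss = 16/K_a = 16/1800 = 2/225.

2/225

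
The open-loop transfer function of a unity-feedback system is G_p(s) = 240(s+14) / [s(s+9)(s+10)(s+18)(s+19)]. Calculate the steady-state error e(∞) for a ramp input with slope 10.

G_p(s) has one factor of s in the denominator, so the system is type 1.
K_v = lim_{s→0} s·G_p(s) = 240·14 / (9·10·18·19) = 56/513.
e_ss = 10/K_v = 10/(56/513) = 2565/28.

2565/28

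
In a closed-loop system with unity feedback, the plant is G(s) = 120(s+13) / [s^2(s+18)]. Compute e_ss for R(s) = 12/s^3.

9/65

G(s) has two factors of s in the denominator, so the system is type 2.
K_a = lim_{s→0} s^2·G(s) = 120·13 / (18) = 260/3.
r(t) = 6t^2 gives R(s) = 12/s^3.
e_ss = 12/K_a = 12/(260/3) = 9/65.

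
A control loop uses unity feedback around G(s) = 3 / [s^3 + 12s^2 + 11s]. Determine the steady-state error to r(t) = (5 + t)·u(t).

11/3

Factoring s from the denominator leaves a polynomial with constant term 11, so the system is type 1. By superposition:
  • 5: tracked with zero error.
  • t: e_ss = 1/K_v with K_v=3/11 → 11/3.
Total e_ss = 11/3.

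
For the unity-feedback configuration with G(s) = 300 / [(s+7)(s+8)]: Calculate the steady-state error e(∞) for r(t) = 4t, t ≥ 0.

The open loop has no poles at the origin → type 0 system.
For a type-0 system K_v = 0, so e_ss to a ramp input is unbounded.

infinity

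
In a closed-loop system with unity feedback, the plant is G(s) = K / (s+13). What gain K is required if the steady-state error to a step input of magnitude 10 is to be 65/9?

G(s) has no factors of s in the denominator, so the system is type 0.
K_p = lim_{s→0} G(s) = K / (13) = (1/13)·K.
e_ss = 10/(1 + K_p) = 65/9 ⇒ 1 + (1/13)·K = 18/13 ⇒ K = 5.

5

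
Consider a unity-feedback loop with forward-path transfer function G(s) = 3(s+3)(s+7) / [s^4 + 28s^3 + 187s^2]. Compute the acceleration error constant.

Factoring s^2 from the denominator leaves a polynomial with constant term 187, so the system is type 2.
K_a = lim_{s→0} s^2·G(s) = 3·3·7 / 187 = 63/187.

63/187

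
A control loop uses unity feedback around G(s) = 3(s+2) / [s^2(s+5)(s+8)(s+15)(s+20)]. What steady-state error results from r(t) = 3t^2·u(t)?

12000

G(s) has two factors of s in the denominator, so the system is type 2.
K_a = lim_{s→0} s^2·G(s) = 3·2 / (5·8·15·20) = 0.0005.
r(t) = 3t^2 gives R(s) = 6/s^3.
e_ss = 6/K_a = 6/0.0005 = 12000.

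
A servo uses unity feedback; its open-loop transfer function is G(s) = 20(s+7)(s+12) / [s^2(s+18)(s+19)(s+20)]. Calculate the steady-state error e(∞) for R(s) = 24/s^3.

684/7

Two free integrators in G(s): this is a type 2 system.
K_a = lim_{s→0} s^2·G(s) = 20·7·12 / (18·19·20) = 14/57.
r(t) = 12t^2 gives R(s) = 24/s^3.
e_ss = 24/K_a = 24/(14/57) = 684/7.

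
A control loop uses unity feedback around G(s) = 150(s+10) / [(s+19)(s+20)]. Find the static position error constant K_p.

G(s) has no factors of s in the denominator, so the system is type 0.
K_p = lim_{s→0} G(s) = 150·10 / (19·20) = 75/19.

75/19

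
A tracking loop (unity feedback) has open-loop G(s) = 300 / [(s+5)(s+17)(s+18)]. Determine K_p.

10/51

G(s) has no factors of s in the denominator, so the system is type 0.
K_p = lim_{s→0} G(s) = 300 / (5·17·18) = 10/51.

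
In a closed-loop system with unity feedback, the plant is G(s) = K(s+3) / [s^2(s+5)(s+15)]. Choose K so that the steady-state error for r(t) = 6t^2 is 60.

Two free integrators in G(s): this is a type 2 system.
K_a = lim_{s→0} s^2·G(s) = K·3 / (5·15) = 0.04·K.
e_ss = 12/K_a = 60 ⇒ K_a = 0.2 ⇒ K = 0.2/0.04 = 5.

5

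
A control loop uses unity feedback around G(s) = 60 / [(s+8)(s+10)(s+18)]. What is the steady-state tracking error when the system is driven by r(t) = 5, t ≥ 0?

No free integrators in G(s): this is a type 0 system.
K_p = lim_{s→0} G(s) = 60 / (8·10·18) = 1/24.
e_ss = 5/(1 + K_p) = 5/(25/24) = 4.8.

4.8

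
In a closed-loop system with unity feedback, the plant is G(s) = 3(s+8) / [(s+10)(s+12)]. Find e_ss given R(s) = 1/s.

5/6

G(s) has no factors of s in the denominator, so the system is type 0.
K_p = lim_{s→0} G(s) = 3·8 / (10·12) = 0.2.
e_ss = 1/(1 + K_p) = 1/1.2 = 5/6.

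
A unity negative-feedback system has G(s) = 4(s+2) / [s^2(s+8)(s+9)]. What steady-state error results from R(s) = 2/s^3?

The open loop has two poles at the origin → type 2 system.
K_a = lim_{s→0} s^2·G(s) = 4·2 / (8·9) = 1/9.
r(t) = t^2 gives R(s) = 2/s^3.
e_ss = 2/K_a = 2/(1/9) = 18.

18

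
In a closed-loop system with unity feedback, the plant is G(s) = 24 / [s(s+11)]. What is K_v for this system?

24/11

System type = 1 (one pole at s=0).
K_v = lim_{s→0} s·G(s) = 24 / (11) = 24/11.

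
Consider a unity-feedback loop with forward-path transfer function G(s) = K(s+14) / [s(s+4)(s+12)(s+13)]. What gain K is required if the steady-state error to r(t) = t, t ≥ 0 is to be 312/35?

5

The open loop has one pole at the origin → type 1 system.
K_v = lim_{s→0} s·G(s) = K·14 / (4·12·13) = (7/312)·K.
e_ss = 1/K_v = 312/35 ⇒ K_v = 35/312 ⇒ K = (35/312)/(7/312) = 5.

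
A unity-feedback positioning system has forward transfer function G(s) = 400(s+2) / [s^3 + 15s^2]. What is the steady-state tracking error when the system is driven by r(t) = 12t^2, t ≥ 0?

0.45

Lowest-order denominator term is 15s^2, so the open loop has 2 poles at the origin → type 2 system.
K_a = lim_{s→0} s^2·G(s) = 400·2 / 15 = 160/3.
r(t) = 12t^2 gives R(s) = 24/s^3.
e_ss = 24/K_a = 24/(160/3) = 0.45.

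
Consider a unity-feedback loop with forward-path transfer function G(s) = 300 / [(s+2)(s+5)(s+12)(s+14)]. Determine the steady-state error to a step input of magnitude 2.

56/33

No free integrators in G(s): this is a type 0 system.
K_p = lim_{s→0} G(s) = 300 / (2·5·12·14) = 5/28.
e_ss = 2/(1 + K_p) = 2/(33/28) = 56/33.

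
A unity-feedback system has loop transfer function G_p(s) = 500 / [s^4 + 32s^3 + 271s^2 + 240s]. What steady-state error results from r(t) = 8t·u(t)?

Factoring s from the denominator leaves a polynomial with constant term 240, so the system is type 1.
K_v = lim_{s→0} s·G_p(s) = 500 / 240 = 25/12.
e_ss = 8/K_v = 8/(25/12) = 3.84.

3.84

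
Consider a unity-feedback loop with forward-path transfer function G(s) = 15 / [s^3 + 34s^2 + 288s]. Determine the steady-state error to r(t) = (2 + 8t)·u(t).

153.6

The denominator has no term below 288s — 1 pole at s=0, type 1. By superposition:
  • 2: tracked with zero error.
  • 8t: e_ss = 8/K_v with K_v=5/96 → 153.6.
Total e_ss = 153.6.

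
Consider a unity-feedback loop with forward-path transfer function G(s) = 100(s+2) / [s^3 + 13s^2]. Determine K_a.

Lowest-order denominator term is 13s^2, so the open loop has 2 poles at the origin → type 2 system.
K_a = lim_{s→0} s^2·G(s) = 100·2 / 13 = 200/13.

200/13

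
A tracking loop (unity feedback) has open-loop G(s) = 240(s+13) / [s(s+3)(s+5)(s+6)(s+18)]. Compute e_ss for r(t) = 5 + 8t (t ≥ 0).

54/13

G(s) has one factor of s in the denominator, so the system is type 1. Taking each input component in turn:
  • 5: tracked with zero error.
  • 8t: e_ss = 8/K_v with K_v=52/27 → 54/13.
Total e_ss = 54/13.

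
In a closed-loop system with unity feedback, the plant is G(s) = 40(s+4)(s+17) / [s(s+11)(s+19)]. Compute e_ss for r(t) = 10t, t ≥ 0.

The open loop has one pole at the origin → type 1 system.
K_v = lim_{s→0} s·G(s) = 40·4·17 / (11·19) = 2720/209.
e_ss = 10/K_v = 10/(2720/209) = 209/272.

209/272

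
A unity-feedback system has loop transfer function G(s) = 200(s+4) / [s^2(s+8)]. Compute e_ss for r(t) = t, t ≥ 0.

0

System type = 2 (two poles at s=0).
K_v = ∞ for a type-2 system; e_ss to a ramp is zero.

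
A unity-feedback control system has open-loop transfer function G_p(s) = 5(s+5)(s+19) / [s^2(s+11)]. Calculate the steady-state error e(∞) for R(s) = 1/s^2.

The open loop has two poles at the origin → type 2 system.
A type-2 system has K_v = ∞, so it tracks a ramp input with zero steady-state error.

0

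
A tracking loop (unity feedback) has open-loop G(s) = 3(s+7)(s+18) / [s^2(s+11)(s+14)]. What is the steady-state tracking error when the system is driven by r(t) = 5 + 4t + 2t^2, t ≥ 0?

G(s) has two factors of s in the denominator, so the system is type 2. By superposition:
  • 5: tracked with zero error.
  • 4t: tracked with zero error.
  • 2t^2: e_ss = 4/K_a with K_a=27/11 → 44/27.
Total e_ss = 44/27.

44/27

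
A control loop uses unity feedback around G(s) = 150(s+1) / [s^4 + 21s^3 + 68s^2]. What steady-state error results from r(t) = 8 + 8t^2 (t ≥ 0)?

544/75

Factoring s^2 from the denominator leaves a polynomial with constant term 68, so the system is type 2. Treating each term separately:
  • 8: tracked with zero error.
  • 8t^2: e_ss = 16/K_a with K_a=75/34 → 544/75.
Total e_ss = 544/75.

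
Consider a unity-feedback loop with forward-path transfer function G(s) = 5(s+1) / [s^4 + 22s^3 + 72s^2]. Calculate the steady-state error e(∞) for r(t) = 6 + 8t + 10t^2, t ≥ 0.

Factoring s^2 from the denominator leaves a polynomial with constant term 72, so the system is type 2. Taking each input component in turn:
  • 6: tracked with zero error.
  • 8t: tracked with zero error.
  • 10t^2: e_ss = 20/K_a with K_a=5/72 → 288.
Total e_ss = 288.

288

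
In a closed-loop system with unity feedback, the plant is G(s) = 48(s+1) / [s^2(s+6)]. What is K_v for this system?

K_v = lim_{s→0} s·G(s); with 2 poles at the origin the limit diverges, so K_v = ∞.

infinity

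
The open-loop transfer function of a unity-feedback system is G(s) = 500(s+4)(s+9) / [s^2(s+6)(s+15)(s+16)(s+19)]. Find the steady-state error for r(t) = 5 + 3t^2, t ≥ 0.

Two free integrators in G(s): this is a type 2 system. By superposition:
  • 5: tracked with zero error.
  • 3t^2: e_ss = 6/K_a with K_a=25/38 → 9.12.
Total e_ss = 9.12.

9.12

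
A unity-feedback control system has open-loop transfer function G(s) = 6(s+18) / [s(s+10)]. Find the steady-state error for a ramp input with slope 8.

G(s) has one factor of s in the denominator, so the system is type 1.
K_v = lim_{s→0} s·G(s) = 6·18 / (10) = 10.8.
e_ss = 8/K_v = 8/10.8 = 20/27.

20/27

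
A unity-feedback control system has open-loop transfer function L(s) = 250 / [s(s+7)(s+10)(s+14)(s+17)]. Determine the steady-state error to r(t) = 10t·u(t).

One free integrator in L(s): this is a type 1 system.
K_v = lim_{s→0} s·L(s) = 250 / (7·10·14·17) = 25/1666.
e_ss = 10/K_v = 10/(25/1666) = 666.4.

666.4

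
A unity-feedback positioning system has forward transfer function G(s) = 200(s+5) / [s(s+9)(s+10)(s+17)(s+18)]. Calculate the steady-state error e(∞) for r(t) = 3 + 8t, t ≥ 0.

220.32

System type = 1 (one pole at s=0). By superposition:
  • 3: tracked with zero error.
  • 8t: e_ss = 8/K_v with K_v=50/1377 → 220.32.
Total e_ss = 220.32.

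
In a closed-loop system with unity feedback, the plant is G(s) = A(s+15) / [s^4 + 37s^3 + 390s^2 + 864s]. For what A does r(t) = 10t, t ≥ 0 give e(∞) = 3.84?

150

Factoring s from the denominator leaves a polynomial with constant term 864, so the system is type 1.
K_v = lim_{s→0} s·G(s) = A·15 / 864 = (5/288)·A.
e_ss = 10/K_v = 3.84 ⇒ K_v = 125/48 ⇒ A = (125/48)/(5/288) = 150.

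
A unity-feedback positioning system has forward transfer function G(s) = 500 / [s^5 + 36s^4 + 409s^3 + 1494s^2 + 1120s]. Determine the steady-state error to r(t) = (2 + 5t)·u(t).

11.2

The denominator has no term below 1120s — 1 pole at s=0, type 1. Taking each input component in turn:
  • 2: tracked with zero error.
  • 5t: e_ss = 5/K_v with K_v=25/56 → 11.2.
Total e_ss = 11.2.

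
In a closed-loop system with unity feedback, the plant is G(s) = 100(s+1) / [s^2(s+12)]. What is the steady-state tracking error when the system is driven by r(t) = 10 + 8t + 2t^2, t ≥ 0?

0.48

G(s) has two factors of s in the denominator, so the system is type 2. Taking each input component in turn:
  • 10: tracked with zero error.
  • 8t: tracked with zero error.
  • 2t^2: e_ss = 4/K_a with K_a=25/3 → 0.48.
Total e_ss = 0.48.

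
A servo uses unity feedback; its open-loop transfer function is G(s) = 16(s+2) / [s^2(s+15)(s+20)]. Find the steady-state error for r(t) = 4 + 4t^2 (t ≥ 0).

Two free integrators in G(s): this is a type 2 system. Treating each term separately:
  • 4: tracked with zero error.
  • 4t^2: e_ss = 8/K_a with K_a=8/75 → 75.
Total e_ss = 75.

75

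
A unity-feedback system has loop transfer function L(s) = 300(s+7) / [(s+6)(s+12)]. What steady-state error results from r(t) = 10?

60/181

System type = 0 (no poles at s=0).
K_p = lim_{s→0} L(s) = 300·7 / (6·12) = 175/6.
e_ss = 10/(1 + K_p) = 10/(181/6) = 60/181.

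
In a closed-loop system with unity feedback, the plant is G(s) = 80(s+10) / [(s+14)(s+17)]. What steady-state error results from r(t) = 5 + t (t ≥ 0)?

The open loop has no poles at the origin → type 0 system. Taking each input component in turn:
  • 5: e_ss = 5/(1+K_p) with K_p=400/119 → 595/519.
  • t: a type-0 system cannot track it, e_ss → ∞.
The unbounded component dominates.

infinity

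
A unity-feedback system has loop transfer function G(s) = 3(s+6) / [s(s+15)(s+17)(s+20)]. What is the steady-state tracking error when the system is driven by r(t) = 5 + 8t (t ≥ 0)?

The open loop has one pole at the origin → type 1 system. By superposition:
  • 5: tracked with zero error.
  • 8t: e_ss = 8/K_v with K_v=3/850 → 6800/3.
Total e_ss = 6800/3.

6800/3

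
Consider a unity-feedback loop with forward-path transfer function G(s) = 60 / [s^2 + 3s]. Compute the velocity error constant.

20

Lowest-order denominator term is 3s, so the open loop has 1 pole at the origin → type 1 system.
K_v = lim_{s→0} s·G(s) = 60 / 3 = 20.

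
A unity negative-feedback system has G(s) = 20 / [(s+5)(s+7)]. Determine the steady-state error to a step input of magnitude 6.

G(s) has no factors of s in the denominator, so the system is type 0.
K_p = lim_{s→0} G(s) = 20 / (5·7) = 4/7.
e_ss = 6/(1 + K_p) = 6/(11/7) = 42/11.

42/11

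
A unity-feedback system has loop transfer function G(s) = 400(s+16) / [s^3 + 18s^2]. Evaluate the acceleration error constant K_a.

The denominator has no term below 18s^2 — 2 poles at s=0, type 2.
K_a = lim_{s→0} s^2·G(s) = 400·16 / 18 = 3200/9.

3200/9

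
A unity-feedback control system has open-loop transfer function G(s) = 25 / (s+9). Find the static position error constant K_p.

No free integrators in G(s): this is a type 0 system.
K_p = lim_{s→0} G(s) = 25 / (9) = 25/9.

25/9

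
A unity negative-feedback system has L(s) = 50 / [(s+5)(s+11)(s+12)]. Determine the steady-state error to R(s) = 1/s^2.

infinity

No free integrators in L(s): this is a type 0 system.
For a type-0 system K_v = 0, so e_ss to a ramp input is unbounded.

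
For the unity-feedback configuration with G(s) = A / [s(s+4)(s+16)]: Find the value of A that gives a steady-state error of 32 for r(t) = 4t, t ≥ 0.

8

System type = 1 (one pole at s=0).
K_v = lim_{s→0} s·G(s) = A / (4·16) = (1/64)·A.
e_ss = 4/K_v = 32 ⇒ K_v = 0.125 ⇒ A = 0.125/(1/64) = 8.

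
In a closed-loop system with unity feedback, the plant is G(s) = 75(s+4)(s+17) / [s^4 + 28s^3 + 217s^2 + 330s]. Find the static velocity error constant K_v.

The denominator has no term below 330s — 1 pole at s=0, type 1.
K_v = lim_{s→0} s·G(s) = 75·4·17 / 330 = 170/11.

170/11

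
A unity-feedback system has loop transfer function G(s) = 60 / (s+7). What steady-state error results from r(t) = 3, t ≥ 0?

21/67

System type = 0 (no poles at s=0).
K_p = lim_{s→0} G(s) = 60 / (7) = 60/7.
e_ss = 3/(1 + K_p) = 3/(67/7) = 21/67.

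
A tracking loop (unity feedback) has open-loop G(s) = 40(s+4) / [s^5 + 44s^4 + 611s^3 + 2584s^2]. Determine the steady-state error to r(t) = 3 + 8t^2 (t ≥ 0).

Lowest-order denominator term is 2584s^2, so the open loop has 2 poles at the origin → type 2 system. Taking each input component in turn:
  • 3: tracked with zero error.
  • 8t^2: e_ss = 16/K_a with K_a=20/323 → 258.4.
Total e_ss = 258.4.

258.4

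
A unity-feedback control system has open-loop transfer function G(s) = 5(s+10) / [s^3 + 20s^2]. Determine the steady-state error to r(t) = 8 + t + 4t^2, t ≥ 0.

Lowest-order denominator term is 20s^2, so the open loop has 2 poles at the origin → type 2 system. Treating each term separately:
  • 8: tracked with zero error.
  • t: tracked with zero error.
  • 4t^2: e_ss = 8/K_a with K_a=2.5 → 3.2.
Total e_ss = 3.2.

3.2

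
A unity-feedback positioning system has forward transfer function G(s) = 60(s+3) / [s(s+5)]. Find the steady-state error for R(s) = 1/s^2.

G(s) has one factor of s in the denominator, so the system is type 1.
K_v = lim_{s→0} s·G(s) = 60·3 / (5) = 36.
e_ss = 1/K_v = 1/36.

1/36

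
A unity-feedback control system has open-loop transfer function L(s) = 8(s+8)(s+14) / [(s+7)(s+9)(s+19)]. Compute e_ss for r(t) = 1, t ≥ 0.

171/299

System type = 0 (no poles at s=0).
K_p = lim_{s→0} L(s) = 8·8·14 / (7·9·19) = 128/171.
e_ss = 1/(1 + K_p) = 1/(299/171) = 171/299.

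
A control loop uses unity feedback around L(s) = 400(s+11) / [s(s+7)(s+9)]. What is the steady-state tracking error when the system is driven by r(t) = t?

System type = 1 (one pole at s=0).
K_v = lim_{s→0} s·L(s) = 400·11 / (7·9) = 4400/63.
e_ss = 1/K_v = 1/(4400/63) = 63/4400.

63/4400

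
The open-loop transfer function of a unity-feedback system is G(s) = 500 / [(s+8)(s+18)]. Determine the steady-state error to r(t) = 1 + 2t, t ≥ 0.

infinity

The open loop has no poles at the origin → type 0 system. By superposition:
  • 1: e_ss = 1/(1+K_p) with K_p=125/36 → 36/161.
  • 2t: a type-0 system cannot track it, e_ss → ∞.
The unbounded component dominates.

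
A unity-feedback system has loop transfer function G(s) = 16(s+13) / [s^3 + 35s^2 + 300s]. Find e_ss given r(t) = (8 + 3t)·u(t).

The denominator has no term below 300s — 1 pole at s=0, type 1. By superposition:
  • 8: tracked with zero error.
  • 3t: e_ss = 3/K_v with K_v=52/75 → 225/52.
Total e_ss = 225/52.

225/52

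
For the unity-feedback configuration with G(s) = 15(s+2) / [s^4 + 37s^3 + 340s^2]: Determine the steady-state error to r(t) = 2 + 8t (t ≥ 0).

The denominator has no term below 340s^2 — 2 poles at s=0, type 2. Treating each term separately:
  • 2: tracked with zero error.
  • 8t: tracked with zero error.
Total e_ss = 0.

0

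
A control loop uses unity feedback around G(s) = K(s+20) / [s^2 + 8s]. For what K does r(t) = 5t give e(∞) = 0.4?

The denominator has no term below 8s — 1 pole at s=0, type 1.
K_v = lim_{s→0} s·G(s) = K·20 / 8 = 2.5·K.
e_ss = 5/K_v = 0.4 ⇒ K_v = 12.5 ⇒ K = 12.5/2.5 = 5.

5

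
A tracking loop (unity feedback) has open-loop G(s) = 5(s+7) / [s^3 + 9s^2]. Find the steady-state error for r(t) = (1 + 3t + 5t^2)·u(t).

The denominator has no term below 9s^2 — 2 poles at s=0, type 2. Treating each term separately:
  • 1: tracked with zero error.
  • 3t: tracked with zero error.
  • 5t^2: e_ss = 10/K_a with K_a=35/9 → 18/7.
Total e_ss = 18/7.

18/7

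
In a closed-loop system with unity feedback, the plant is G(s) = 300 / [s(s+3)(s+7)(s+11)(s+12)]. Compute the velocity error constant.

System type = 1 (one pole at s=0).
K_v = lim_{s→0} s·G(s) = 300 / (3·7·11·12) = 25/231.

25/231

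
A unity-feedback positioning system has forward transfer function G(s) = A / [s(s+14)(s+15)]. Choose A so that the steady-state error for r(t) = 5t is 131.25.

8

The open loop has one pole at the origin → type 1 system.
K_v = lim_{s→0} s·G(s) = A / (14·15) = (1/210)·A.
e_ss = 5/K_v = 131.25 ⇒ K_v = 4/105 ⇒ A = (4/105)/(1/210) = 8.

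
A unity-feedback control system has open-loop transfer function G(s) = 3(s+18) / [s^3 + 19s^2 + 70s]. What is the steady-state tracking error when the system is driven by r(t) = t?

The denominator has no term below 70s — 1 pole at s=0, type 1.
K_v = lim_{s→0} s·G(s) = 3·18 / 70 = 27/35.
e_ss = 1/K_v = 1/(27/35) = 35/27.

35/27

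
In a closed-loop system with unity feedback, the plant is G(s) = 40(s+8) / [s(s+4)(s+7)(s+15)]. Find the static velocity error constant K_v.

System type = 1 (one pole at s=0).
K_v = lim_{s→0} s·G(s) = 40·8 / (4·7·15) = 16/21.

16/21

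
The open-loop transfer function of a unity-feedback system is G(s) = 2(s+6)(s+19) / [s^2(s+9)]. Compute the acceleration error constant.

76/3

System type = 2 (two poles at s=0).
K_a = lim_{s→0} s^2·G(s) = 2·6·19 / (9) = 76/3.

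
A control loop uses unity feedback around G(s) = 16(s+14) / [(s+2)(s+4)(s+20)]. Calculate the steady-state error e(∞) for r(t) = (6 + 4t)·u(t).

No free integrators in G(s): this is a type 0 system. Taking each input component in turn:
  • 6: e_ss = 6/(1+K_p) with K_p=1.4 → 2.5.
  • 4t: a type-0 system cannot track it, e_ss → ∞.
The unbounded component dominates.

infinity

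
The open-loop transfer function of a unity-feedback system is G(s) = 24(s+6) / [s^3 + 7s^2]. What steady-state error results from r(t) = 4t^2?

The denominator has no term below 7s^2 — 2 poles at s=0, type 2.
K_a = lim_{s→0} s^2·G(s) = 24·6 / 7 = 144/7.
r(t) = 4t^2 gives R(s) = 8/s^3.
e_ss = 8/K_a = 8/(144/7) = 7/18.

7/18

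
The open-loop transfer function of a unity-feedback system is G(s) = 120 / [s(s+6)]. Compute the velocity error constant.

One free integrator in G(s): this is a type 1 system.
K_v = lim_{s→0} s·G(s) = 120 / (6) = 20.

20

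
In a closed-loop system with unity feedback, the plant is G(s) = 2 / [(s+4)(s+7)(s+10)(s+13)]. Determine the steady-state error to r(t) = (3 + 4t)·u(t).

infinity

G(s) has no factors of s in the denominator, so the system is type 0. Taking each input component in turn:
  • 3: e_ss = 3/(1+K_p) with K_p=1/1820 → 1820/607.
  • 4t: a type-0 system cannot track it, e_ss → ∞.
The unbounded component dominates.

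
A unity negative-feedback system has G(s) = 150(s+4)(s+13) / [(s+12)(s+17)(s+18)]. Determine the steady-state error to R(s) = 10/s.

G(s) has no factors of s in the denominator, so the system is type 0.
K_p = lim_{s→0} G(s) = 150·4·13 / (12·17·18) = 325/153.
e_ss = 10/(1 + K_p) = 10/(478/153) = 765/239.

765/239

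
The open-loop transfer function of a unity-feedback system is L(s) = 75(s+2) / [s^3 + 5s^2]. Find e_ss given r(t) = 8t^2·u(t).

Factoring s^2 from the denominator leaves a polynomial with constant term 5, so the system is type 2.
K_a = lim_{s→0} s^2·L(s) = 75·2 / 5 = 30.
r(t) = 8t^2 gives R(s) = 16/s^3.
e_ss = 16/K_a = 16/30 = 8/15.

8/15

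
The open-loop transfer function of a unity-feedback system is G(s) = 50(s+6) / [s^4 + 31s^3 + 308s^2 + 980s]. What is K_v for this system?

Lowest-order denominator term is 980s, so the open loop has 1 pole at the origin → type 1 system.
K_v = lim_{s→0} s·G(s) = 50·6 / 980 = 15/49.

15/49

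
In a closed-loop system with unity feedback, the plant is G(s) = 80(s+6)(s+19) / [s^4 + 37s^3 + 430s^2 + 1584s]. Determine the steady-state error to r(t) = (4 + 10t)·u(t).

33/19

Lowest-order denominator term is 1584s, so the open loop has 1 pole at the origin → type 1 system. By superposition:
  • 4: tracked with zero error.
  • 10t: e_ss = 10/K_v with K_v=190/33 → 33/19.
Total e_ss = 33/19.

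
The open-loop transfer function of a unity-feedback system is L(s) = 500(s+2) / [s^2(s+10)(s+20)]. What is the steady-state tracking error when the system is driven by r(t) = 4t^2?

The open loop has two poles at the origin → type 2 system.
K_a = lim_{s→0} s^2·L(s) = 500·2 / (10·20) = 5.
r(t) = 4t^2 gives R(s) = 8/s^3.
e_ss = 8/K_a = 8/5 = 1.6.

1.6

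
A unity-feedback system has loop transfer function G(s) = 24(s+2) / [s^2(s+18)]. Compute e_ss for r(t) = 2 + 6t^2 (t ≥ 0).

The open loop has two poles at the origin → type 2 system. Treating each term separately:
  • 2: tracked with zero error.
  • 6t^2: e_ss = 12/K_a with K_a=8/3 → 4.5.
Total e_ss = 4.5.

4.5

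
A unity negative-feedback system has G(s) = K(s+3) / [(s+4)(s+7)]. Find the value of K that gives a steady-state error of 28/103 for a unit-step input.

G(s) has no factors of s in the denominator, so the system is type 0.
K_p = lim_{s→0} G(s) = K·3 / (4·7) = (3/28)·K.
e_ss = 1/(1 + K_p) = 28/103 ⇒ 1 + (3/28)·K = 103/28 ⇒ K = 25.

25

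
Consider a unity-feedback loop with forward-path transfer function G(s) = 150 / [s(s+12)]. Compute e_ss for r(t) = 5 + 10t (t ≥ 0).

0.8

G(s) has one factor of s in the denominator, so the system is type 1. Taking each input component in turn:
  • 5: tracked with zero error.
  • 10t: e_ss = 10/K_v with K_v=12.5 → 0.8.
Total e_ss = 0.8.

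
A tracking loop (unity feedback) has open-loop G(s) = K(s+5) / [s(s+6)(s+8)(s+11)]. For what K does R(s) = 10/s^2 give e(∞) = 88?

12

G(s) has one factor of s in the denominator, so the system is type 1.
K_v = lim_{s→0} s·G(s) = K·5 / (6·8·11) = (5/528)·K.
e_ss = 10/K_v = 88 ⇒ K_v = 5/44 ⇒ K = (5/44)/(5/528) = 12.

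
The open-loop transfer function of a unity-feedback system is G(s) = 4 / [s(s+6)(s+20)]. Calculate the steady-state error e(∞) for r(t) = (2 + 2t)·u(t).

System type = 1 (one pole at s=0). Treating each term separately:
  • 2: tracked with zero error.
  • 2t: e_ss = 2/K_v with K_v=1/30 → 60.
Total e_ss = 60.

60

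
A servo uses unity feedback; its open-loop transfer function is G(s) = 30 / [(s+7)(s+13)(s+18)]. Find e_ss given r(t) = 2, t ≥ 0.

273/139

No free integrators in G(s): this is a type 0 system.
K_p = lim_{s→0} G(s) = 30 / (7·13·18) = 5/273.
e_ss = 2/(1 + K_p) = 2/(278/273) = 273/139.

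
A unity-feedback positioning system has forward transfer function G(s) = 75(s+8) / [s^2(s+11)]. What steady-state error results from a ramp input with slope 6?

G(s) has two factors of s in the denominator, so the system is type 2.
K_v = ∞ for a type-2 system; e_ss to a ramp is zero.

0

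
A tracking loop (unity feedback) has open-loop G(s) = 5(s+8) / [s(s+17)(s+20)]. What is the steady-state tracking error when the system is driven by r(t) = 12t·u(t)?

102

G(s) has one factor of s in the denominator, so the system is type 1.
K_v = lim_{s→0} s·G(s) = 5·8 / (17·20) = 2/17.
e_ss = 12/K_v = 12/(2/17) = 102.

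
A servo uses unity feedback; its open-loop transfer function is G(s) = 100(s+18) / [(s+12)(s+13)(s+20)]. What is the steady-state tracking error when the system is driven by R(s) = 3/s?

78/41

G(s) has no factors of s in the denominator, so the system is type 0.
K_p = lim_{s→0} G(s) = 100·18 / (12·13·20) = 15/26.
e_ss = 3/(1 + K_p) = 3/(41/26) = 78/41.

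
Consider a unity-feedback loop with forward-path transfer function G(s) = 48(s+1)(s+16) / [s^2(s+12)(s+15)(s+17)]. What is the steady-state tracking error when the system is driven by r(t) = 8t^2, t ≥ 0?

System type = 2 (two poles at s=0).
K_a = lim_{s→0} s^2·G(s) = 48·1·16 / (12·15·17) = 64/255.
r(t) = 8t^2 gives R(s) = 16/s^3.
e_ss = 16/K_a = 16/(64/255) = 63.75.

63.75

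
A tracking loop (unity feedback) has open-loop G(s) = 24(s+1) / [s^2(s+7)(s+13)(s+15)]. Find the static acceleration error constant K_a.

8/455

System type = 2 (two poles at s=0).
K_a = lim_{s→0} s^2·G(s) = 24·1 / (7·13·15) = 8/455.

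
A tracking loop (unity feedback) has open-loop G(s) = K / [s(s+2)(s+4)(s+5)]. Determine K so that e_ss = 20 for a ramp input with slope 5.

10

System type = 1 (one pole at s=0).
K_v = lim_{s→0} s·G(s) = K / (2·4·5) = 0.025·K.
e_ss = 5/K_v = 20 ⇒ K_v = 0.25 ⇒ K = 0.25/0.025 = 10.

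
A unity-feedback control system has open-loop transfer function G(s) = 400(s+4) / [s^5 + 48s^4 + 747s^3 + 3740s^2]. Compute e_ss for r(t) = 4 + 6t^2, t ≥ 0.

Lowest-order denominator term is 3740s^2, so the open loop has 2 poles at the origin → type 2 system. By superposition:
  • 4: tracked with zero error.
  • 6t^2: e_ss = 12/K_a with K_a=80/187 → 28.05.
Total e_ss = 28.05.

28.05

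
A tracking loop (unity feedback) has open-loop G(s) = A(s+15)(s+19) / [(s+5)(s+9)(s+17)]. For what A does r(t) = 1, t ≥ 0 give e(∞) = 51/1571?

80

System type = 0 (no poles at s=0).
K_p = lim_{s→0} G(s) = A·15·19 / (5·9·17) = (19/51)·A.
e_ss = 1/(1 + K_p) = 51/1571 ⇒ 1 + (19/51)·A = 1571/51 ⇒ A = 80.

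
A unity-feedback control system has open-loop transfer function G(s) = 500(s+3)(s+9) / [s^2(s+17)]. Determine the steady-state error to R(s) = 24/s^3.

System type = 2 (two poles at s=0).
K_a = lim_{s→0} s^2·G(s) = 500·3·9 / (17) = 13500/17.
r(t) = 12t^2 gives R(s) = 24/s^3.
e_ss = 24/K_a = 24/(13500/17) = 34/1125.

34/1125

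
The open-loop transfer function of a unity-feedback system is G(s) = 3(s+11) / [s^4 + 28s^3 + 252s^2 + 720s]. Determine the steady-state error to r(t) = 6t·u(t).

1440/11

Lowest-order denominator term is 720s, so the open loop has 1 pole at the origin → type 1 system.
K_v = lim_{s→0} s·G(s) = 3·11 / 720 = 11/240.
e_ss = 6/K_v = 6/(11/240) = 1440/11.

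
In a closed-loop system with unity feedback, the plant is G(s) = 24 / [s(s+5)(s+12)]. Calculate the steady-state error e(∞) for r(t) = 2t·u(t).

One free integrator in G(s): this is a type 1 system.
K_v = lim_{s→0} s·G(s) = 24 / (5·12) = 0.4.
e_ss = 2/K_v = 2/0.4 = 5.

5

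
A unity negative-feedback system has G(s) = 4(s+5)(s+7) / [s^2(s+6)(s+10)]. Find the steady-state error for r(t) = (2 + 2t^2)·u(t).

Two free integrators in G(s): this is a type 2 system. By superposition:
  • 2: tracked with zero error.
  • 2t^2: e_ss = 4/K_a with K_a=7/3 → 12/7.
Total e_ss = 12/7.

12/7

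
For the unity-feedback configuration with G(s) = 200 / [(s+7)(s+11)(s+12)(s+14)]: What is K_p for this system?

No free integrators in G(s): this is a type 0 system.
K_p = lim_{s→0} G(s) = 200 / (7·11·12·14) = 25/1617.

25/1617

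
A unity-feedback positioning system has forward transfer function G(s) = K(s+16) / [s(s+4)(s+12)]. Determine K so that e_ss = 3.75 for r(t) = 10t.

System type = 1 (one pole at s=0).
K_v = lim_{s→0} s·G(s) = K·16 / (4·12) = (1/3)·K.
e_ss = 10/K_v = 3.75 ⇒ K_v = 8/3 ⇒ K = (8/3)/(1/3) = 8.

8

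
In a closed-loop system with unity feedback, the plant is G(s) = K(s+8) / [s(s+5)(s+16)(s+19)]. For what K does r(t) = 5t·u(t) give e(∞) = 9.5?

System type = 1 (one pole at s=0).
K_v = lim_{s→0} s·G(s) = K·8 / (5·16·19) = (1/190)·K.
e_ss = 5/K_v = 9.5 ⇒ K_v = 10/19 ⇒ K = (10/19)/(1/190) = 100.

100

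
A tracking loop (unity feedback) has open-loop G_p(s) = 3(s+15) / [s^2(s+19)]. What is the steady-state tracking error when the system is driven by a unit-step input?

G_p(s) has two factors of s in the denominator, so the system is type 2.
K_p = ∞ for a type-2 system; e_ss to a step is zero.

0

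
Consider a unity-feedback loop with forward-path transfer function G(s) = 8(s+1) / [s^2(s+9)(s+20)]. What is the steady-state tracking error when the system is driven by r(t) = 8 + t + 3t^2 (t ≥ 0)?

Two free integrators in G(s): this is a type 2 system. By superposition:
  • 8: tracked with zero error.
  • t: tracked with zero error.
  • 3t^2: e_ss = 6/K_a with K_a=2/45 → 135.
Total e_ss = 135.

135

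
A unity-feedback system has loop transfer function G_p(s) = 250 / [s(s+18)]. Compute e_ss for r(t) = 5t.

0.36

System type = 1 (one pole at s=0).
K_v = lim_{s→0} s·G_p(s) = 250 / (18) = 125/9.
e_ss = 5/K_v = 5/(125/9) = 0.36.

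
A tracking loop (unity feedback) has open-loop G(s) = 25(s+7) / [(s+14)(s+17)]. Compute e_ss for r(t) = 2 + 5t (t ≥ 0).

System type = 0 (no poles at s=0). Taking each input component in turn:
  • 2: e_ss = 2/(1+K_p) with K_p=25/34 → 68/59.
  • 5t: a type-0 system cannot track it, e_ss → ∞.
The unbounded component dominates.

infinity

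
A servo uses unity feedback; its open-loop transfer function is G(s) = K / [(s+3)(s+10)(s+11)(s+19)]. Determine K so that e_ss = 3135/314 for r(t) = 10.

No free integrators in G(s): this is a type 0 system.
K_p = lim_{s→0} G(s) = K / (3·10·11·19) = (1/6270)·K.
e_ss = 10/(1 + K_p) = 3135/314 ⇒ 1 + (1/6270)·K = 628/627 ⇒ K = 10.

10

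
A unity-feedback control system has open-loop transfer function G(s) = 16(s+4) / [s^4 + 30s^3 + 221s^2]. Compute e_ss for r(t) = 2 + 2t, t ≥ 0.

0

Lowest-order denominator term is 221s^2, so the open loop has 2 poles at the origin → type 2 system. Treating each term separately:
  • 2: tracked with zero error.
  • 2t: tracked with zero error.
Total e_ss = 0.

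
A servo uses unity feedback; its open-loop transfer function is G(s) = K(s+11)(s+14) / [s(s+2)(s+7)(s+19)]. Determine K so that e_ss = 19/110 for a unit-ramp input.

10

System type = 1 (one pole at s=0).
K_v = lim_{s→0} s·G(s) = K·11·14 / (2·7·19) = (11/19)·K.
e_ss = 1/K_v = 19/110 ⇒ K_v = 110/19 ⇒ K = (110/19)/(11/19) = 10.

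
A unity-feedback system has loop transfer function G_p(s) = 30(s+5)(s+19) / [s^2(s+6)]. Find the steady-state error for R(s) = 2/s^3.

2/475

G_p(s) has two factors of s in the denominator, so the system is type 2.
K_a = lim_{s→0} s^2·G_p(s) = 30·5·19 / (6) = 475.
r(t) = t^2 gives R(s) = 2/s^3.
e_ss = 2/K_a = 2/475.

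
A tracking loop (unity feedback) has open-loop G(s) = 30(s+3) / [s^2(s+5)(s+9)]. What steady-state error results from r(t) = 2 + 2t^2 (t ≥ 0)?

System type = 2 (two poles at s=0). Taking each input component in turn:
  • 2: tracked with zero error.
  • 2t^2: e_ss = 4/K_a with K_a=2 → 2.
Total e_ss = 2.

2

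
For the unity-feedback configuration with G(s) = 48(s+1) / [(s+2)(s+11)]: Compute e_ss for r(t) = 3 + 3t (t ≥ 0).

The open loop has no poles at the origin → type 0 system. Taking each input component in turn:
  • 3: e_ss = 3/(1+K_p) with K_p=24/11 → 33/35.
  • 3t: a type-0 system cannot track it, e_ss → ∞.
The unbounded component dominates.

infinity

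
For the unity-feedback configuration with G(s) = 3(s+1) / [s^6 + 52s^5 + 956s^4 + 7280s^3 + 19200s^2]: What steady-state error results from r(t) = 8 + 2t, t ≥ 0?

0

Factoring s^2 from the denominator leaves a polynomial with constant term 19200, so the system is type 2. Taking each input component in turn:
  • 8: tracked with zero error.
  • 2t: tracked with zero error.
Total e_ss = 0.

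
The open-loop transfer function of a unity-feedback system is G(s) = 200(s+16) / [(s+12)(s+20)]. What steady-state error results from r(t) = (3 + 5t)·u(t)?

infinity

The open loop has no poles at the origin → type 0 system. Treating each term separately:
  • 3: e_ss = 3/(1+K_p) with K_p=40/3 → 9/43.
  • 5t: a type-0 system cannot track it, e_ss → ∞.
The unbounded component dominates.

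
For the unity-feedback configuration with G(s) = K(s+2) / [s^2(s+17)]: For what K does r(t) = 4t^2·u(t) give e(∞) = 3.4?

G(s) has two factors of s in the denominator, so the system is type 2.
K_a = lim_{s→0} s^2·G(s) = K·2 / (17) = (2/17)·K.
e_ss = 8/K_a = 3.4 ⇒ K_a = 40/17 ⇒ K = (40/17)/(2/17) = 20.

20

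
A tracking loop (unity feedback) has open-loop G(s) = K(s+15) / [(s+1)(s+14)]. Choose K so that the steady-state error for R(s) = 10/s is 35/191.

50

No free integrators in G(s): this is a type 0 system.
K_p = lim_{s→0} G(s) = K·15 / (1·14) = (15/14)·K.
e_ss = 10/(1 + K_p) = 35/191 ⇒ 1 + (15/14)·K = 382/7 ⇒ K = 50.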